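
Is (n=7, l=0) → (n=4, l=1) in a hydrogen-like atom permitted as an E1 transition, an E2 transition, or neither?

Δl = 1 − 0 = +1; l_i + l_f = 1.
E1 (Δl = ±1): satisfied.
E2 (Δl = 0,±2, l_i+l_f ≥ 2): not satisfied.

E1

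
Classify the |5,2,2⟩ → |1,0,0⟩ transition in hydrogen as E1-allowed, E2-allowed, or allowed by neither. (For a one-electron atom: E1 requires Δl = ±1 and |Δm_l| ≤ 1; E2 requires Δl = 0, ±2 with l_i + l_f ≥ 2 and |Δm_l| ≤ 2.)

E2

Δl = 0 − 2 = -2; l_i + l_f = 2.
Δm_l = -2.
E1 (Δl = ±1, |Δm_l| ≤ 1): not satisfied.
E2 (Δl = 0,±2, l_i+l_f ≥ 2, |Δm_l| ≤ 2): satisfied.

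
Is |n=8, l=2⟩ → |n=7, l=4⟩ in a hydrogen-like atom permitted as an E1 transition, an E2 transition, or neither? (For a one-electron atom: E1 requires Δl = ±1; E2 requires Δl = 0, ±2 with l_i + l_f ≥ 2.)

E2

Δl = 4 − 2 = +2; l_i + l_f = 6.
E1 (Δl = ±1): not satisfied.
E2 (Δl = 0,±2, l_i+l_f ≥ 2): satisfied.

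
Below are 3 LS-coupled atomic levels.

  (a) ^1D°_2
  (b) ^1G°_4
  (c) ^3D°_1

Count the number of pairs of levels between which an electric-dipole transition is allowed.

(a)–(b): forbidden (parity, ΔL, ΔJ).
(a)–(c): forbidden (parity, ΔS).
(b)–(c): forbidden (parity, ΔS, ΔL, ΔJ).
Allowed pairs: 0 of 3.

0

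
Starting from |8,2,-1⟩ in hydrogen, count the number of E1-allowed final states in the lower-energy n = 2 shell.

2

E1 requires Δl = ±1, so l_f ∈ {1, 3}; with 0 ≤ l_f ≤ n_f−1 = 1, the allowed l_f values are {1}.
For l_f = 1: m_f ∈ {m_i−1, m_i, m_i+1} ∩ [−1, 1] = {-1, 0} → 2 states.
Total: 2.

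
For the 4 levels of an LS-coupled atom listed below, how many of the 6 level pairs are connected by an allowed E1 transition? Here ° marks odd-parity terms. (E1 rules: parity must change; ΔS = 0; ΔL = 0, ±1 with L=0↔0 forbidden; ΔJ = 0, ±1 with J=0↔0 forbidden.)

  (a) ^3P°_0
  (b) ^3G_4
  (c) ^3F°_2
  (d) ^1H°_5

0

(a)–(b): forbidden (ΔL, ΔJ).
(a)–(c): forbidden (parity, ΔL, ΔJ).
(a)–(d): forbidden (parity, ΔS, ΔL, ΔJ).
(b)–(c): forbidden (ΔJ).
(b)–(d): forbidden (ΔS).
(c)–(d): forbidden (parity, ΔS, ΔL, ΔJ).
Allowed pairs: 0 of 6.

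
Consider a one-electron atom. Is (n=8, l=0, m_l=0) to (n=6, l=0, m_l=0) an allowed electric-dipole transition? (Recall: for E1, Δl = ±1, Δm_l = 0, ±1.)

forbidden

Δl = 0 − 0 = +0; the E1 rule Δl = ±1 is ✗.
m_l: 0 → 0 (Δm_l = +0). |Δm_l| ≤ 1 ✓.
The transition is electric-dipole forbidden.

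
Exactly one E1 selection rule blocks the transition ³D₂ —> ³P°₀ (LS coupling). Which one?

Reading off the term symbols: S 1→1, L 2→1, J 2→0, parity even→odd.
ΔJ = 0, ±1 (not J=0↔0): J: 2 → 0, ΔJ = -2 — fails.
ΔL = 0, ±1 (not L=0↔0): L: 2 → 1, ΔL = -1 — ok.
ΔS = 0: S: 1 → 1 — ok.
Parity must change: even → odd — ok.

the ΔJ = 0, ±1 rule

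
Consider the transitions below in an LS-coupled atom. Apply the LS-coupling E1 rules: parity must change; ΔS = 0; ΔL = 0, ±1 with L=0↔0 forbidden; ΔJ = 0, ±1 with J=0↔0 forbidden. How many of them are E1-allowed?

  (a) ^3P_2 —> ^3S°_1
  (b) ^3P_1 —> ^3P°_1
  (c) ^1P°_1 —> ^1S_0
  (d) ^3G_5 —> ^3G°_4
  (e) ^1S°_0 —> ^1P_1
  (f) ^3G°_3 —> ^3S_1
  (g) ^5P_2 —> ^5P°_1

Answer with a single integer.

(a) allowed
(b) allowed
(c) allowed
(d) allowed
(e) allowed
(f) forbidden (ΔL, ΔJ fail)
(g) allowed
Total allowed: 6 of 7.

6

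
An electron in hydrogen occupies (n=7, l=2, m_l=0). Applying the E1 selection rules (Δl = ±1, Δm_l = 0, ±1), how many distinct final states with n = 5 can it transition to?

6

E1 requires Δl = ±1, so l_f ∈ {1, 3}; with 0 ≤ l_f ≤ n_f−1 = 4, the allowed l_f values are {1, 3}.
For l_f = 1: m_f ∈ {m_i−1, m_i, m_i+1} ∩ [−1, 1] = {-1, 0, 1} → 3 states.
For l_f = 3: m_f ∈ {m_i−1, m_i, m_i+1} ∩ [−3, 3] = {-1, 0, 1} → 3 states.
Total: 6.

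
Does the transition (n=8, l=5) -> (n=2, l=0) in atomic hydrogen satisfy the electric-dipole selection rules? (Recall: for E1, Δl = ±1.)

forbidden

Initial l = 5, final l = 0, so Δl = -5. E1 requires Δl = ±1: fails.
The transition is electric-dipole forbidden.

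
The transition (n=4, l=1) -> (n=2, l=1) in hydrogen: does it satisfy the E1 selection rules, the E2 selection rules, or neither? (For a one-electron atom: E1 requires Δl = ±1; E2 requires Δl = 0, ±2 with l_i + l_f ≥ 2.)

Δl = 1 − 1 = +0; l_i + l_f = 2.
E1 (Δl = ±1): not satisfied.
E2 (Δl = 0,±2, l_i+l_f ≥ 2): satisfied.

E2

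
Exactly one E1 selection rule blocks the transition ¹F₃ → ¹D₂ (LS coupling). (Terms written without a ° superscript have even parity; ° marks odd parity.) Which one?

Reading off the term symbols: S 0→0, L 3→2, J 3→2, parity even→even.
Parity must change: even → even — violated.
ΔS = 0: S: 0 → 0 — satisfied.
ΔL = 0, ±1 (not L=0↔0): L: 3 → 2, ΔL = -1 — satisfied.
ΔJ = 0, ±1 (not J=0↔0): J: 3 → 2, ΔJ = -1 — satisfied.

parity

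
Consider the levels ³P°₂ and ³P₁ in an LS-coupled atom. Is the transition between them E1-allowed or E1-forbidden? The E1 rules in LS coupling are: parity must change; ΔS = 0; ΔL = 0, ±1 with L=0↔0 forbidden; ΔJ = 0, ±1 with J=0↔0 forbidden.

Reading off the term symbols: S 1→1, L 1→1, J 2→1, parity odd→even.
Parity must change: odd → even — ok.
ΔS = 0: S: 1 → 1 — ok.
ΔJ = 0, ±1 (not J=0↔0): J: 2 → 1, ΔJ = -1 — ok.
ΔL = 0, ±1 (not L=0↔0): L: 1 → 1, ΔL = +0 — ok.
All four E1 rules are satisfied.

allowed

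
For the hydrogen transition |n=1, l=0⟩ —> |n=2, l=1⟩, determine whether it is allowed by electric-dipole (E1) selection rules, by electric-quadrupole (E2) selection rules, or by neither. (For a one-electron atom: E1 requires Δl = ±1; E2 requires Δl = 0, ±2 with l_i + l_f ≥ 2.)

Δl = 1 − 0 = +1; l_i + l_f = 1.
E1 (Δl = ±1): satisfied.
E2 (Δl = 0,±2, l_i+l_f ≥ 2): not satisfied.

E1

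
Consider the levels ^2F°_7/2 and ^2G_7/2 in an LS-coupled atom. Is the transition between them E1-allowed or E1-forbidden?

allowed

Parity must change: odd → even — ok.
ΔS = 0: S: 1/2 → 1/2 — ok.
ΔL = 0, ±1 (not L=0↔0): L: 3 → 4, ΔL = +1 — ok.
ΔJ = 0, ±1 (not J=0↔0): J: 7/2 → 7/2, ΔJ = +0 — ok.
All four E1 rules are satisfied.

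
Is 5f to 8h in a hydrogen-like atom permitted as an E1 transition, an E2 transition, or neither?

Δl = 5 − 3 = +2; l_i + l_f = 8.
E1 (Δl = ±1): not satisfied.
E2 (Δl = 0,±2, l_i+l_f ≥ 2): satisfied.

E2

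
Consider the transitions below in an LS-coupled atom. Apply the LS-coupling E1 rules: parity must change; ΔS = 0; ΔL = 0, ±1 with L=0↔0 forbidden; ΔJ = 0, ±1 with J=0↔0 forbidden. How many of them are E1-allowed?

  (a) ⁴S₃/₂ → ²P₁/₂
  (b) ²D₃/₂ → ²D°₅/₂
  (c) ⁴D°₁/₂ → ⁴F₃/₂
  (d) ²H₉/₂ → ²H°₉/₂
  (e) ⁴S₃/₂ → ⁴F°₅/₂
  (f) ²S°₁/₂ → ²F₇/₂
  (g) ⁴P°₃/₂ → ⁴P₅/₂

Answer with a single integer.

(a) forbidden (parity, ΔS fail)
(b) allowed
(c) allowed
(d) allowed
(e) forbidden (ΔL fails)
(f) forbidden (ΔL, ΔJ fail)
(g) allowed
Total allowed: 4 of 7.

4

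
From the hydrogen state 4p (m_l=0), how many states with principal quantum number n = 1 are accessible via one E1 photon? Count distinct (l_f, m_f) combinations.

E1 requires Δl = ±1, so l_f ∈ {0, 2}; with 0 ≤ l_f ≤ n_f−1 = 0, the allowed l_f values are {0}.
For l_f = 0: m_f ∈ {m_i−1, m_i, m_i+1} ∩ [−0, 0] = {0} → 1 state.
Total: 1.

1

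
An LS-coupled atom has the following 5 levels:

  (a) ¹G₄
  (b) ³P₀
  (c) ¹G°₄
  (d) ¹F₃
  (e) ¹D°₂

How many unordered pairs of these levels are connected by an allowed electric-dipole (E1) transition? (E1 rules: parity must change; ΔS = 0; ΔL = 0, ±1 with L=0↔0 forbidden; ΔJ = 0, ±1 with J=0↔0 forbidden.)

3

(a)–(b): forbidden (parity, ΔS, ΔL, ΔJ).
(a)–(c): allowed.
(a)–(d): forbidden (parity).
(a)–(e): forbidden (ΔL, ΔJ).
(b)–(c): forbidden (ΔS, ΔL, ΔJ).
(b)–(d): forbidden (parity, ΔS, ΔL, ΔJ).
(b)–(e): forbidden (ΔS, ΔJ).
(c)–(d): allowed.
(c)–(e): forbidden (parity, ΔL, ΔJ).
(d)–(e): allowed.
Allowed pairs: 3 of 10.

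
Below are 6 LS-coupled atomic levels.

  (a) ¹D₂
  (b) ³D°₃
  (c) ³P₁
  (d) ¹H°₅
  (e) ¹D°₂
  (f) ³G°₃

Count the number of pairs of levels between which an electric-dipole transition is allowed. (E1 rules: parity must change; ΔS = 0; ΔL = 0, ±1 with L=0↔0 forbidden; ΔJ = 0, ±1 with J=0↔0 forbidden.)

(a)–(b): forbidden (ΔS).
(a)–(c): forbidden (parity, ΔS).
(a)–(d): forbidden (ΔL, ΔJ).
(a)–(e): allowed.
(a)–(f): forbidden (ΔS, ΔL).
(b)–(c): forbidden (ΔJ).
(b)–(d): forbidden (parity, ΔS, ΔL, ΔJ).
(b)–(e): forbidden (parity, ΔS).
(b)–(f): forbidden (parity, ΔL).
(c)–(d): forbidden (ΔS, ΔL, ΔJ).
(c)–(e): forbidden (ΔS).
(c)–(f): forbidden (ΔL, ΔJ).
(d)–(e): forbidden (parity, ΔL, ΔJ).
(d)–(f): forbidden (parity, ΔS, ΔJ).
(e)–(f): forbidden (parity, ΔS, ΔL).
Allowed pairs: 1 of 15.

1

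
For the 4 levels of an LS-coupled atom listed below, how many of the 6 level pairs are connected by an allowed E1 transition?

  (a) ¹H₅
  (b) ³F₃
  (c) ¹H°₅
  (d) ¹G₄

2

(a)–(b): forbidden (parity, ΔS, ΔL, ΔJ).
(a)–(c): allowed.
(a)–(d): forbidden (parity).
(b)–(c): forbidden (ΔS, ΔL, ΔJ).
(b)–(d): forbidden (parity, ΔS).
(c)–(d): allowed.
Allowed pairs: 2 of 6.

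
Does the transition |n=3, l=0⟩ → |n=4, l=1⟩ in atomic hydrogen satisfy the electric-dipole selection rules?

allowed

l: 0 → 1 (Δl = +1). Δl = ±1 satisfied.
All E1 selection rules are satisfied.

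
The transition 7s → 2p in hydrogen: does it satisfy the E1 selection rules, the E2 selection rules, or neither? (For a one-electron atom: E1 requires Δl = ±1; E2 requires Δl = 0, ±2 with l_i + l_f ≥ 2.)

Δl = 1 − 0 = +1; l_i + l_f = 1.
E1 (Δl = ±1): satisfied.
E2 (Δl = 0,±2, l_i+l_f ≥ 2): not satisfied.

E1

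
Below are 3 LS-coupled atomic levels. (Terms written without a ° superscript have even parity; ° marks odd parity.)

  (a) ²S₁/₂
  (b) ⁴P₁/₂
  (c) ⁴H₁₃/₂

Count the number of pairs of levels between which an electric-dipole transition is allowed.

0

(a)–(b): forbidden (parity, ΔS).
(a)–(c): forbidden (parity, ΔS, ΔL, ΔJ).
(b)–(c): forbidden (parity, ΔL, ΔJ).
Allowed pairs: 0 of 3.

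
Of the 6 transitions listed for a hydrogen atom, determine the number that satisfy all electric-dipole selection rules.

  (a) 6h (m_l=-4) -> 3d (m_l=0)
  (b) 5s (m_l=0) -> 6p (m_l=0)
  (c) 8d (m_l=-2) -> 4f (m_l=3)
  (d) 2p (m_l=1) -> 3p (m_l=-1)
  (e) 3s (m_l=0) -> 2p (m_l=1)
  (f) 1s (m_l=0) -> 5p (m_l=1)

3

(a) forbidden — Δl = -3 (E1 requires Δl = ±1); Δm_l = +4 (E1 requires Δm_l = 0, ±1)
(b) allowed
(c) forbidden — Δm_l = +5 (E1 requires Δm_l = 0, ±1)
(d) forbidden — Δl = +0 (E1 requires Δl = ±1); Δm_l = -2 (E1 requires Δm_l = 0, ±1)
(e) allowed
(f) allowed
Total allowed: 3 of 6.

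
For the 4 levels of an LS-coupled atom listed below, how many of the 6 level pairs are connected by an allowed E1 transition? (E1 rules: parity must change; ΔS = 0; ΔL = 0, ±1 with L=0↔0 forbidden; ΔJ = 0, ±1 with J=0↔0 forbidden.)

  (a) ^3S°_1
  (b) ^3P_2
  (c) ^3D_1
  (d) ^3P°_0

2

(a)–(b): allowed.
(a)–(c): forbidden (ΔL).
(a)–(d): forbidden (parity).
(b)–(c): forbidden (parity).
(b)–(d): forbidden (ΔJ).
(c)–(d): allowed.
Allowed pairs: 2 of 6.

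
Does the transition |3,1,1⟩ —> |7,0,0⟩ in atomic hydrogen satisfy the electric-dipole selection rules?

Δl = 0 − 1 = -1; the E1 rule Δl = ±1 is ok.
m_l: 1 → 0 (Δm_l = -1). |Δm_l| ≤ 1 ok.
All E1 selection rules are satisfied.

allowed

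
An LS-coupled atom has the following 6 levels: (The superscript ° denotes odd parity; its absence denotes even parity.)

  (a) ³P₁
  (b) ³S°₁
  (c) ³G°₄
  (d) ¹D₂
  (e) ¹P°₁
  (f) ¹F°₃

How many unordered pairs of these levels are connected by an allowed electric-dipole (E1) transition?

3

(a)–(b): allowed.
(a)–(c): forbidden (ΔL, ΔJ).
(a)–(d): forbidden (parity, ΔS).
(a)–(e): forbidden (ΔS).
(a)–(f): forbidden (ΔS, ΔL, ΔJ).
(b)–(c): forbidden (parity, ΔL, ΔJ).
(b)–(d): forbidden (ΔS, ΔL).
(b)–(e): forbidden (parity, ΔS).
(b)–(f): forbidden (parity, ΔS, ΔL, ΔJ).
(c)–(d): forbidden (ΔS, ΔL, ΔJ).
(c)–(e): forbidden (parity, ΔS, ΔL, ΔJ).
(c)–(f): forbidden (parity, ΔS).
(d)–(e): allowed.
(d)–(f): allowed.
(e)–(f): forbidden (parity, ΔL, ΔJ).
Allowed pairs: 3 of 15.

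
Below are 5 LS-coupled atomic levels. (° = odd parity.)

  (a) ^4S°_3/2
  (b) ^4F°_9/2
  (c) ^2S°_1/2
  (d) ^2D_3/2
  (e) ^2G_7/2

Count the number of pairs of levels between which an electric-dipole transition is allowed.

0

(a)–(b): forbidden (parity, ΔL, ΔJ).
(a)–(c): forbidden (parity, ΔS, ΔL).
(a)–(d): forbidden (ΔS, ΔL).
(a)–(e): forbidden (ΔS, ΔL, ΔJ).
(b)–(c): forbidden (parity, ΔS, ΔL, ΔJ).
(b)–(d): forbidden (ΔS, ΔJ).
(b)–(e): forbidden (ΔS).
(c)–(d): forbidden (ΔL).
(c)–(e): forbidden (ΔL, ΔJ).
(d)–(e): forbidden (parity, ΔL, ΔJ).
Allowed pairs: 0 of 10.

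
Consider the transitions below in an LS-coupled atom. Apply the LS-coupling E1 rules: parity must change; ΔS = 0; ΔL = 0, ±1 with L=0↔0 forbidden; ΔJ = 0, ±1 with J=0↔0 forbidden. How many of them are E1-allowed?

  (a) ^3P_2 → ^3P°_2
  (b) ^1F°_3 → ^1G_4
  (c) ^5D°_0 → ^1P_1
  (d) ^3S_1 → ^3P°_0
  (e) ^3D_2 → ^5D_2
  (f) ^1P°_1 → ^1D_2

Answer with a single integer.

4

(a) allowed
(b) allowed
(c) forbidden (ΔS fails)
(d) allowed
(e) forbidden (parity, ΔS fail)
(f) allowed
Total allowed: 4 of 6.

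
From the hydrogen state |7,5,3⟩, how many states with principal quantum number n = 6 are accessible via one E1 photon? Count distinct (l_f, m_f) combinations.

E1 requires Δl = ±1, so l_f ∈ {4, 6}; with 0 ≤ l_f ≤ n_f−1 = 5, the allowed l_f values are {4}.
For l_f = 4: m_f ∈ {m_i−1, m_i, m_i+1} ∩ [−4, 4] = {2, 3, 4} → 3 states.
Total: 3.

3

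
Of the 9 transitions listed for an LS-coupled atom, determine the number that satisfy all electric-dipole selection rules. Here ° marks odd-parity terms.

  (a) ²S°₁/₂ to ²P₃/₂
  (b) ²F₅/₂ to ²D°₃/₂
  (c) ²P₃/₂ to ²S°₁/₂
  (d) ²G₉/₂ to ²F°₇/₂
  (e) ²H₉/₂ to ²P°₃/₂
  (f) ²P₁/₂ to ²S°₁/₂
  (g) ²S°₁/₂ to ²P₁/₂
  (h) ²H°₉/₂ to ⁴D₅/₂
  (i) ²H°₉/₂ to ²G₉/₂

7

(a) allowed
(b) allowed
(c) allowed
(d) allowed
(e) forbidden (ΔL, ΔJ fail)
(f) allowed
(g) allowed
(h) forbidden (ΔS, ΔL, ΔJ fail)
(i) allowed
Total allowed: 7 of 9.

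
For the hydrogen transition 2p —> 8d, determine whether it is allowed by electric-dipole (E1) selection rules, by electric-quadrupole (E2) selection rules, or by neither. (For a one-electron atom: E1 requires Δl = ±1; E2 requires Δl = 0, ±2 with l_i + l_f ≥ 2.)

E1

Δl = 2 − 1 = +1; l_i + l_f = 3.
E1 (Δl = ±1): satisfied.
E2 (Δl = 0,±2, l_i+l_f ≥ 2): not satisfied.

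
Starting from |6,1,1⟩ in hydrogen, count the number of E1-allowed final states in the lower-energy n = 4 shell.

4

E1 requires Δl = ±1, so l_f ∈ {0, 2}; with 0 ≤ l_f ≤ n_f−1 = 3, the allowed l_f values are {0, 2}.
For l_f = 0: m_f ∈ {m_i−1, m_i, m_i+1} ∩ [−0, 0] = {0} → 1 state.
For l_f = 2: m_f ∈ {m_i−1, m_i, m_i+1} ∩ [−2, 2] = {0, 1, 2} → 3 states.
Total: 4.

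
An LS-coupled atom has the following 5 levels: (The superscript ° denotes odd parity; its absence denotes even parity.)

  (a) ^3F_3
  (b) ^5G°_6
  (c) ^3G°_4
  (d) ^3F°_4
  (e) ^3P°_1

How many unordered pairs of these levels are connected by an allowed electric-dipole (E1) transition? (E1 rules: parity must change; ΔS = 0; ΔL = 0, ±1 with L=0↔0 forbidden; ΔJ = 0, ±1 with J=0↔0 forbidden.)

2

(a)–(b): forbidden (ΔS, ΔJ).
(a)–(c): allowed.
(a)–(d): allowed.
(a)–(e): forbidden (ΔL, ΔJ).
(b)–(c): forbidden (parity, ΔS, ΔJ).
(b)–(d): forbidden (parity, ΔS, ΔJ).
(b)–(e): forbidden (parity, ΔS, ΔL, ΔJ).
(c)–(d): forbidden (parity).
(c)–(e): forbidden (parity, ΔL, ΔJ).
(d)–(e): forbidden (parity, ΔL, ΔJ).
Allowed pairs: 2 of 10.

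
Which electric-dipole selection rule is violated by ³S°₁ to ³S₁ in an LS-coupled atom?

Parity must change: odd → even — ok.
ΔS = 0: S: 1 → 1 — ok.
ΔL = 0, ±1 (not L=0↔0): L: 0 → 0, ΔL = +0 — fails.
ΔJ = 0, ±1 (not J=0↔0): J: 1 → 1, ΔJ = +0 — ok.

the L=0 ↔ L=0 exclusion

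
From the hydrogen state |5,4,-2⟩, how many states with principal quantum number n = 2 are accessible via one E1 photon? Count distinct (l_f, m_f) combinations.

E1 requires l_f ∈ {3, 5}, but neither lies in [0, 1], so no final state is reachable.
Total: 0.

0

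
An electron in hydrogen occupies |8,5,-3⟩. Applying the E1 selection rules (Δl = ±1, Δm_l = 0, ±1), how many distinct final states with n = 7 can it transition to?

E1 requires Δl = ±1, so l_f ∈ {4, 6}; with 0 ≤ l_f ≤ n_f−1 = 6, the allowed l_f values are {4, 6}.
For l_f = 4: m_f ∈ {m_i−1, m_i, m_i+1} ∩ [−4, 4] = {-4, -3, -2} → 3 states.
For l_f = 6: m_f ∈ {m_i−1, m_i, m_i+1} ∩ [−6, 6] = {-4, -3, -2} → 3 states.
Total: 6.

6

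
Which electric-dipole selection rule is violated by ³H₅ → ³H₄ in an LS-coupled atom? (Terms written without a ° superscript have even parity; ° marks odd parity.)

parity

Initial level: S=1, L=5, J=5, parity even. Final level: S=1, L=5, J=4, parity even.
ΔL = 0, ±1 (not L=0↔0): L: 5 → 5, ΔL = +0 — satisfied.
ΔS = 0: S: 1 → 1 — satisfied.
Parity must change: even → even — violated.
ΔJ = 0, ±1 (not J=0↔0): J: 5 → 4, ΔJ = -1 — satisfied.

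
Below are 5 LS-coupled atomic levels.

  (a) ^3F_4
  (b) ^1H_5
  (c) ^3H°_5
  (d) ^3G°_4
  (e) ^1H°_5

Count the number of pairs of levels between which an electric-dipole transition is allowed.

(a)–(b): forbidden (parity, ΔS, ΔL).
(a)–(c): forbidden (ΔL).
(a)–(d): allowed.
(a)–(e): forbidden (ΔS, ΔL).
(b)–(c): forbidden (ΔS).
(b)–(d): forbidden (ΔS).
(b)–(e): allowed.
(c)–(d): forbidden (parity).
(c)–(e): forbidden (parity, ΔS).
(d)–(e): forbidden (parity, ΔS).
Allowed pairs: 2 of 10.

2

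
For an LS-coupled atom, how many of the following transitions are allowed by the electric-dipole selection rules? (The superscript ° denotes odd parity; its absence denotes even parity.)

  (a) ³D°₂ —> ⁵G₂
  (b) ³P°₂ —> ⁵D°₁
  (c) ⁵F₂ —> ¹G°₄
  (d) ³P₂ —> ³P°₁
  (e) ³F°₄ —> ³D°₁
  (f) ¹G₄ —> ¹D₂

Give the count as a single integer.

1

(a) forbidden (ΔS, ΔL fail)
(b) forbidden (parity, ΔS fail)
(c) forbidden (ΔS, ΔJ fail)
(d) allowed
(e) forbidden (parity, ΔJ fail)
(f) forbidden (parity, ΔL, ΔJ fail)
Total allowed: 1 of 6.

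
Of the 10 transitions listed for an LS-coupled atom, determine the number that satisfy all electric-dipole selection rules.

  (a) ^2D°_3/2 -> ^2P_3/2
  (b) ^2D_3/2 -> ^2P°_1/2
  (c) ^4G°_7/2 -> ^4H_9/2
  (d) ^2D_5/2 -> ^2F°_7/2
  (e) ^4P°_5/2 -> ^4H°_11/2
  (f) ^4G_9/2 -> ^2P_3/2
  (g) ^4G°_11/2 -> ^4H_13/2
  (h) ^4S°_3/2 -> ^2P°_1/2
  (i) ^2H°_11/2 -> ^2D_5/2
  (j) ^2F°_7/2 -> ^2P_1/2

(a) allowed
(b) allowed
(c) allowed
(d) allowed
(e) forbidden (parity, ΔL, ΔJ fail)
(f) forbidden (parity, ΔS, ΔL, ΔJ fail)
(g) allowed
(h) forbidden (parity, ΔS fail)
(i) forbidden (ΔL, ΔJ fail)
(j) forbidden (ΔL, ΔJ fail)
Total allowed: 5 of 10.

5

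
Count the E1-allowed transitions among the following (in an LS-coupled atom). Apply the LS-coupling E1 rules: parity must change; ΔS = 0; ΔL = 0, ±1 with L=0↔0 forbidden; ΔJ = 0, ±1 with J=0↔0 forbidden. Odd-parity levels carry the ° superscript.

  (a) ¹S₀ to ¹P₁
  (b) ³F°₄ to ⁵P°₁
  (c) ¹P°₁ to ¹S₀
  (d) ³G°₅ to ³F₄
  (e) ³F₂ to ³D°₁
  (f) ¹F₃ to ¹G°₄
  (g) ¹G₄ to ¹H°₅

(a) forbidden (parity fails)
(b) forbidden (parity, ΔS, ΔL, ΔJ fail)
(c) allowed
(d) allowed
(e) allowed
(f) allowed
(g) allowed
Total allowed: 5 of 7.

5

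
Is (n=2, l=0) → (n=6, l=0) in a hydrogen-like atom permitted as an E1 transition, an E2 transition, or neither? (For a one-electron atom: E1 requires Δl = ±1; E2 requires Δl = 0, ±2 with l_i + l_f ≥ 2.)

Δl = 0 − 0 = +0; l_i + l_f = 0.
E1 (Δl = ±1): not satisfied.
E2 (Δl = 0,±2, l_i+l_f ≥ 2): not satisfied.

neither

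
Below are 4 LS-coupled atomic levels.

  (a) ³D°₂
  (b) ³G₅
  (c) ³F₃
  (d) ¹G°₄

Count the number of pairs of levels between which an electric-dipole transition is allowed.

(a)–(b): forbidden (ΔL, ΔJ).
(a)–(c): allowed.
(a)–(d): forbidden (parity, ΔS, ΔL, ΔJ).
(b)–(c): forbidden (parity, ΔJ).
(b)–(d): forbidden (ΔS).
(c)–(d): forbidden (ΔS).
Allowed pairs: 1 of 6.

1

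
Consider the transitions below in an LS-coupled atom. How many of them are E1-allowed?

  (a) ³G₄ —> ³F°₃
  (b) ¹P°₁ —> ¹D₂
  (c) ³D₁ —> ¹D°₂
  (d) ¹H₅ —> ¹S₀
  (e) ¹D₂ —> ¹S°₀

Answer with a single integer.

(a) allowed
(b) allowed
(c) forbidden (ΔS fails)
(d) forbidden (parity, ΔL, ΔJ fail)
(e) forbidden (ΔL, ΔJ fail)
Total allowed: 2 of 5.

2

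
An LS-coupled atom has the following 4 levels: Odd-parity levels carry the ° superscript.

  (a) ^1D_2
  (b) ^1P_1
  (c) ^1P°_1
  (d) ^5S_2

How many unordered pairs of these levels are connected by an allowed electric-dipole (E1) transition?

2

(a)–(b): forbidden (parity).
(a)–(c): allowed.
(a)–(d): forbidden (parity, ΔS, ΔL).
(b)–(c): allowed.
(b)–(d): forbidden (parity, ΔS).
(c)–(d): forbidden (ΔS).
Allowed pairs: 2 of 6.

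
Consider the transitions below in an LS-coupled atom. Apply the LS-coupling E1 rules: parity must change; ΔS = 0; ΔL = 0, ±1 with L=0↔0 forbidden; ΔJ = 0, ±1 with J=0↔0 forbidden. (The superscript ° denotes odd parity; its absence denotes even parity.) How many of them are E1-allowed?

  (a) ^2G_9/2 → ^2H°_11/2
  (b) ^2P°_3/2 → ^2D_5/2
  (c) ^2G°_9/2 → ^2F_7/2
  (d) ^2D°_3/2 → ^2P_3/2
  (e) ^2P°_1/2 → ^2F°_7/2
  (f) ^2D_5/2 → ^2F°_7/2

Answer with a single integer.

(a) allowed
(b) allowed
(c) allowed
(d) allowed
(e) forbidden (parity, ΔL, ΔJ fail)
(f) allowed
Total allowed: 5 of 6.

5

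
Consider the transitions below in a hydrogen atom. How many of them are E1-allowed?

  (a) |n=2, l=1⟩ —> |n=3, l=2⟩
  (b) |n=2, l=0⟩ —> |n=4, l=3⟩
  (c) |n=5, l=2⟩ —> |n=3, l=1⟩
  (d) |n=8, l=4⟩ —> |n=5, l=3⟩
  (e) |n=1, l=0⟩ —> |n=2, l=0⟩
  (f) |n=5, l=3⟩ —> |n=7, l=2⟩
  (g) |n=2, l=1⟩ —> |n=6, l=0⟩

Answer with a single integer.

(a) allowed
(b) forbidden — Δl = +3 (E1 requires Δl = ±1)
(c) allowed
(d) allowed
(e) forbidden — Δl = +0 (E1 requires Δl = ±1)
(f) allowed
(g) allowed
Total allowed: 5 of 7.

5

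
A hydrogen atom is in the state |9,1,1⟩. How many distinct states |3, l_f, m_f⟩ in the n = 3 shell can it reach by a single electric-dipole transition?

E1 requires Δl = ±1, so l_f ∈ {0, 2}; with 0 ≤ l_f ≤ n_f−1 = 2, the allowed l_f values are {0, 2}.
For l_f = 0: m_f ∈ {m_i−1, m_i, m_i+1} ∩ [−0, 0] = {0} → 1 state.
For l_f = 2: m_f ∈ {m_i−1, m_i, m_i+1} ∩ [−2, 2] = {0, 1, 2} → 3 states.
Total: 4.

4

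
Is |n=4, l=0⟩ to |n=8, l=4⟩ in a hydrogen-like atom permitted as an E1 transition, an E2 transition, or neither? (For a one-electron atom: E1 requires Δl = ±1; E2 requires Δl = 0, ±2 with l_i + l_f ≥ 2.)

Δl = 4 − 0 = +4; l_i + l_f = 4.
E1 (Δl = ±1): not satisfied.
E2 (Δl = 0,±2, l_i+l_f ≥ 2): not satisfied.

neither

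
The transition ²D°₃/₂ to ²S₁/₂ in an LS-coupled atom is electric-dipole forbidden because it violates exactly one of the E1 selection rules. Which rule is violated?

Reading off the term symbols: S 1/2→1/2, L 2→0, J 3/2→1/2, parity odd→even.
Parity must change: odd → even — ok.
ΔS = 0: S: 1/2 → 1/2 — ok.
ΔL = 0, ±1 (not L=0↔0): L: 2 → 0, ΔL = -2 — fails.
ΔJ = 0, ±1 (not J=0↔0): J: 3/2 → 1/2, ΔJ = -1 — ok.

the ΔL = 0, ±1 rule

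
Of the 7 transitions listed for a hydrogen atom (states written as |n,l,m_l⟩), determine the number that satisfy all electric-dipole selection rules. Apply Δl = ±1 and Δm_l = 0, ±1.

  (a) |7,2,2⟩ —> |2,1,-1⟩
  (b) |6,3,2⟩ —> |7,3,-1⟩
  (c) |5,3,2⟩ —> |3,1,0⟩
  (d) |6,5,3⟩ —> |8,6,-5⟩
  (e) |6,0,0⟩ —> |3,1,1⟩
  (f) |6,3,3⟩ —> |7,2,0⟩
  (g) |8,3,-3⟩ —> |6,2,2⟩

(a) forbidden — Δm_l = -3 (E1 requires Δm_l = 0, ±1)
(b) forbidden — Δl = +0 (E1 requires Δl = ±1); Δm_l = -3 (E1 requires Δm_l = 0, ±1)
(c) forbidden — Δl = -2 (E1 requires Δl = ±1); Δm_l = -2 (E1 requires Δm_l = 0, ±1)
(d) forbidden — Δm_l = -8 (E1 requires Δm_l = 0, ±1)
(e) allowed
(f) forbidden — Δm_l = -3 (E1 requires Δm_l = 0, ±1)
(g) forbidden — Δm_l = +5 (E1 requires Δm_l = 0, ±1)
Total allowed: 1 of 7.

1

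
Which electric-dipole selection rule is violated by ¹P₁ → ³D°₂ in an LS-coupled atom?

Reading off the term symbols: S 0→1, L 1→2, J 1→2, parity even→odd.
ΔJ = 0, ±1 (not J=0↔0): J: 1 → 2, ΔJ = +1 — passes.
ΔS = 0: S: 0 → 1 — fails.
Parity must change: even → odd — passes.
ΔL = 0, ±1 (not L=0↔0): L: 1 → 2, ΔL = +1 — passes.

the ΔS = 0 rule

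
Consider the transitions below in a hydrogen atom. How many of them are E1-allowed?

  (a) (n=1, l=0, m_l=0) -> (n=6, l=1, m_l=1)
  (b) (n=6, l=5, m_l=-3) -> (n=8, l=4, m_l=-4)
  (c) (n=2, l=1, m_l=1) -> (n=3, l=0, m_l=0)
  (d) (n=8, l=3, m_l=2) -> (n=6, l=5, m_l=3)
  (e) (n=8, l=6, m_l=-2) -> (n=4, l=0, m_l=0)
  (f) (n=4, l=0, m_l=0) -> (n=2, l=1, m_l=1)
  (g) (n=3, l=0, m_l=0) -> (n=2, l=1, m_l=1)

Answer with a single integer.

5

(a) allowed
(b) allowed
(c) allowed
(d) forbidden — Δl = +2 (E1 requires Δl = ±1)
(e) forbidden — Δl = -6 (E1 requires Δl = ±1); Δm_l = +2 (E1 requires Δm_l = 0, ±1)
(f) allowed
(g) allowed
Total allowed: 5 of 7.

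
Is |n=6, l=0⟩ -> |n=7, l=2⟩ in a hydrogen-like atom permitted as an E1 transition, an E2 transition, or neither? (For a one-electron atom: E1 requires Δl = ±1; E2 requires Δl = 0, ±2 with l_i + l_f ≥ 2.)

Δl = 2 − 0 = +2; l_i + l_f = 2.
E1 (Δl = ±1): not satisfied.
E2 (Δl = 0,±2, l_i+l_f ≥ 2): satisfied.

E2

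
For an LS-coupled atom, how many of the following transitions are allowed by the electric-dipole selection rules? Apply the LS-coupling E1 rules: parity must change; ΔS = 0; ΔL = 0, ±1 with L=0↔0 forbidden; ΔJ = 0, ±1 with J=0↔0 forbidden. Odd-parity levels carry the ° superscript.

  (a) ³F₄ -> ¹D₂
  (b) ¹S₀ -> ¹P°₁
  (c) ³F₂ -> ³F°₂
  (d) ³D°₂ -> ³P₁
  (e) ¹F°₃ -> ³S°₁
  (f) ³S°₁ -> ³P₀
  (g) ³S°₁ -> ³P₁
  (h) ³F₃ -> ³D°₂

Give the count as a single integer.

(a) forbidden (parity, ΔS, ΔJ fail)
(b) allowed
(c) allowed
(d) allowed
(e) forbidden (parity, ΔS, ΔL, ΔJ fail)
(f) allowed
(g) allowed
(h) allowed
Total allowed: 6 of 8.

6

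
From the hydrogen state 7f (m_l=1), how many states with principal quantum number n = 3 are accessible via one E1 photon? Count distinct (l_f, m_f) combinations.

E1 requires Δl = ±1, so l_f ∈ {2, 4}; with 0 ≤ l_f ≤ n_f−1 = 2, the allowed l_f values are {2}.
For l_f = 2: m_f ∈ {m_i−1, m_i, m_i+1} ∩ [−2, 2] = {0, 1, 2} → 3 states.
Total: 3.

3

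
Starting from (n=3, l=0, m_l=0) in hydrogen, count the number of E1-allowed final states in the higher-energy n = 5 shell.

3

E1 requires Δl = ±1, so l_f ∈ {-1, 1}; with 0 ≤ l_f ≤ n_f−1 = 4, the allowed l_f values are {1}.
For l_f = 1: m_f ∈ {m_i−1, m_i, m_i+1} ∩ [−1, 1] = {-1, 0, 1} → 3 states.
Total: 3.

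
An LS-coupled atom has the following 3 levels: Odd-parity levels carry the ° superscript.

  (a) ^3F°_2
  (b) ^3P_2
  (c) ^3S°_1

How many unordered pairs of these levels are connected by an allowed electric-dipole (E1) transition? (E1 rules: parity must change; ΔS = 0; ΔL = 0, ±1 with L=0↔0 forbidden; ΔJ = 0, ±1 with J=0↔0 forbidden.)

1

(a)–(b): forbidden (ΔL).
(a)–(c): forbidden (parity, ΔL).
(b)–(c): allowed.
Allowed pairs: 1 of 3.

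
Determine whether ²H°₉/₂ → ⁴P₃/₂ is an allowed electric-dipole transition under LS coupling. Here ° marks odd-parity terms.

forbidden

Reading off the term symbols: S 1/2→3/2, L 5→1, J 9/2→3/2, parity odd→even.
Parity must change: odd → even — ✓.
ΔS = 0: S: 1/2 → 3/2 — ✗.
ΔL = 0, ±1 (not L=0↔0): L: 5 → 1, ΔL = -4 — ✗.
ΔJ = 0, ±1 (not J=0↔0): J: 9/2 → 3/2, ΔJ = -3 — ✗.
Rule(s) violated: ΔS, ΔL, ΔJ.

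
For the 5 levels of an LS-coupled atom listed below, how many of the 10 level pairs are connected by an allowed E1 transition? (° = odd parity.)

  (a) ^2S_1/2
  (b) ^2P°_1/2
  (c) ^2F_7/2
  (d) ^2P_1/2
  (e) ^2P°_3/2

4

(a)–(b): allowed.
(a)–(c): forbidden (parity, ΔL, ΔJ).
(a)–(d): forbidden (parity).
(a)–(e): allowed.
(b)–(c): forbidden (ΔL, ΔJ).
(b)–(d): allowed.
(b)–(e): forbidden (parity).
(c)–(d): forbidden (parity, ΔL, ΔJ).
(c)–(e): forbidden (ΔL, ΔJ).
(d)–(e): allowed.
Allowed pairs: 4 of 10.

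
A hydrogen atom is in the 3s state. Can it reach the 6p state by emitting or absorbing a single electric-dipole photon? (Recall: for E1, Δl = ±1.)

Initial l = 0, final l = 1, so Δl = +1. E1 requires Δl = ±1: satisfied.
All E1 selection rules are satisfied.

allowed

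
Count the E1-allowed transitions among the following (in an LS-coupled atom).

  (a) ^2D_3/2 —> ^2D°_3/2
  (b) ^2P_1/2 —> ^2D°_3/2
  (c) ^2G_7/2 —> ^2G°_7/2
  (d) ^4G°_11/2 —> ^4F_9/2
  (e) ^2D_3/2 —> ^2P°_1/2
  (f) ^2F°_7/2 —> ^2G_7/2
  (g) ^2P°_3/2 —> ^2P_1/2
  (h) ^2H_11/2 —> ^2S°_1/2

(a) allowed
(b) allowed
(c) allowed
(d) allowed
(e) allowed
(f) allowed
(g) allowed
(h) forbidden (ΔL, ΔJ fail)
Total allowed: 7 of 8.

7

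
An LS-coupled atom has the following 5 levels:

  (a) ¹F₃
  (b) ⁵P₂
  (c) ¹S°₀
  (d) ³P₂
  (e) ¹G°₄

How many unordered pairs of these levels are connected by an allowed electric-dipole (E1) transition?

1

(a)–(b): forbidden (parity, ΔS, ΔL).
(a)–(c): forbidden (ΔL, ΔJ).
(a)–(d): forbidden (parity, ΔS, ΔL).
(a)–(e): allowed.
(b)–(c): forbidden (ΔS, ΔJ).
(b)–(d): forbidden (parity, ΔS).
(b)–(e): forbidden (ΔS, ΔL, ΔJ).
(c)–(d): forbidden (ΔS, ΔJ).
(c)–(e): forbidden (parity, ΔL, ΔJ).
(d)–(e): forbidden (ΔS, ΔL, ΔJ).
Allowed pairs: 1 of 10.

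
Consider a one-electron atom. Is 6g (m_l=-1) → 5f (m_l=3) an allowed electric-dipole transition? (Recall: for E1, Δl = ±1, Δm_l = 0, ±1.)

forbidden

l: 4 → 3 (Δl = -1). Δl = ±1 ok.
Δm_l = 3 − (-1) = +4. E1 requires Δm_l = 0, ±1: fails.
The transition is electric-dipole forbidden.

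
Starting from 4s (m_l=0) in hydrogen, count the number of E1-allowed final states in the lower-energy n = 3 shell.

3

E1 requires Δl = ±1, so l_f ∈ {-1, 1}; with 0 ≤ l_f ≤ n_f−1 = 2, the allowed l_f values are {1}.
For l_f = 1: m_f ∈ {m_i−1, m_i, m_i+1} ∩ [−1, 1] = {-1, 0, 1} → 3 states.
Total: 3.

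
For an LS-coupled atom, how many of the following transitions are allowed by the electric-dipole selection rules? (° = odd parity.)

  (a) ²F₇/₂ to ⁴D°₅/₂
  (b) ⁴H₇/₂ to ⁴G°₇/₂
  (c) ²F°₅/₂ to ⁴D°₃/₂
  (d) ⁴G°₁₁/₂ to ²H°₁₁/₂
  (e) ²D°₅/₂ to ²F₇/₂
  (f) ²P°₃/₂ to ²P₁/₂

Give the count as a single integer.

(a) forbidden (ΔS fails)
(b) allowed
(c) forbidden (parity, ΔS fail)
(d) forbidden (parity, ΔS fail)
(e) allowed
(f) allowed
Total allowed: 3 of 6.

3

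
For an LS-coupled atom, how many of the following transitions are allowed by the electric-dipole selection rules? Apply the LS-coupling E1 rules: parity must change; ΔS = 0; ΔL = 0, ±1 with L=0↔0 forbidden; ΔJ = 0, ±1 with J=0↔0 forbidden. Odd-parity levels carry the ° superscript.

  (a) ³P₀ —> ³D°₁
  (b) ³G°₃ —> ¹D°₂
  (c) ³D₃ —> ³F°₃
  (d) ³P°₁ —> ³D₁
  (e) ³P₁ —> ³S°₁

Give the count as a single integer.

4

(a) allowed
(b) forbidden (parity, ΔS, ΔL fail)
(c) allowed
(d) allowed
(e) allowed
Total allowed: 4 of 5.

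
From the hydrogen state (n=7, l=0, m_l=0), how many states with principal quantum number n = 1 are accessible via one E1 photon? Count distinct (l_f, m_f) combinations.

E1 requires l_f ∈ {-1, 1}, but neither lies in [0, 0], so no final state is reachable.
Total: 0.

0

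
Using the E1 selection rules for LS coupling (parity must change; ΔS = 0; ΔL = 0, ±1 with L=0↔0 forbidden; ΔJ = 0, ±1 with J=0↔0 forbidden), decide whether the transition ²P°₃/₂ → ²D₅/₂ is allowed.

allowed

Initial level: S=1/2, L=1, J=3/2, parity odd. Final level: S=1/2, L=2, J=5/2, parity even.
Parity must change: odd → even — passes.
ΔS = 0: S: 1/2 → 1/2 — passes.
ΔL = 0, ±1 (not L=0↔0): L: 1 → 2, ΔL = +1 — passes.
ΔJ = 0, ±1 (not J=0↔0): J: 3/2 → 5/2, ΔJ = +1 — passes.
All four E1 rules are satisfied.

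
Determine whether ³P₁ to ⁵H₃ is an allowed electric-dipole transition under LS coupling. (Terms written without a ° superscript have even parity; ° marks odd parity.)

Initial level: S=1, L=1, J=1, parity even. Final level: S=2, L=5, J=3, parity even.
Parity must change: even → even — ✗.
ΔS = 0: S: 1 → 2 — ✗.
ΔL = 0, ±1 (not L=0↔0): L: 1 → 5, ΔL = +4 — ✗.
ΔJ = 0, ±1 (not J=0↔0): J: 1 → 3, ΔJ = +2 — ✗.
Rule(s) violated: parity, ΔS, ΔL, ΔJ.

forbidden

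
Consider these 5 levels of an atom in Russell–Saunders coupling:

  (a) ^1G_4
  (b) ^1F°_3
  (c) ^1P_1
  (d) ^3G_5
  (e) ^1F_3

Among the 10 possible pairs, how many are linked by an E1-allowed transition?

(a)–(b): allowed.
(a)–(c): forbidden (parity, ΔL, ΔJ).
(a)–(d): forbidden (parity, ΔS).
(a)–(e): forbidden (parity).
(b)–(c): forbidden (ΔL, ΔJ).
(b)–(d): forbidden (ΔS, ΔJ).
(b)–(e): allowed.
(c)–(d): forbidden (parity, ΔS, ΔL, ΔJ).
(c)–(e): forbidden (parity, ΔL, ΔJ).
(d)–(e): forbidden (parity, ΔS, ΔJ).
Allowed pairs: 2 of 10.

2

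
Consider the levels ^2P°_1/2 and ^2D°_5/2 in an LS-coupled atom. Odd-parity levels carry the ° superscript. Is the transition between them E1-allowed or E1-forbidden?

forbidden

Parity must change: odd → odd — ✗.
ΔS = 0: S: 1/2 → 1/2 — ✓.
ΔL = 0, ±1 (not L=0↔0): L: 1 → 2, ΔL = +1 — ✓.
ΔJ = 0, ±1 (not J=0↔0): J: 1/2 → 5/2, ΔJ = +2 — ✗.
Rule(s) violated: parity, ΔJ.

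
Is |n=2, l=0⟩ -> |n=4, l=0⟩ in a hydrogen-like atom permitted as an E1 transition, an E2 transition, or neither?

neither

Δl = 0 − 0 = +0; l_i + l_f = 0.
E1 (Δl = ±1): not satisfied.
E2 (Δl = 0,±2, l_i+l_f ≥ 2): not satisfied.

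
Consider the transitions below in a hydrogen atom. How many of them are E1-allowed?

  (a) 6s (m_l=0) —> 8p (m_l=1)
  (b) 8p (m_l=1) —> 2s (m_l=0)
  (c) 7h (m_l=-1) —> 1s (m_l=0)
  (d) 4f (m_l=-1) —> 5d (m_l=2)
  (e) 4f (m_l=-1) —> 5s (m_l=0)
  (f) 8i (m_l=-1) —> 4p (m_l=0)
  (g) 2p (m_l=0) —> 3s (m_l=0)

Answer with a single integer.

(a) allowed
(b) allowed
(c) forbidden — Δl = -5 (E1 requires Δl = ±1)
(d) forbidden — Δm_l = +3 (E1 requires Δm_l = 0, ±1)
(e) forbidden — Δl = -3 (E1 requires Δl = ±1)
(f) forbidden — Δl = -5 (E1 requires Δl = ±1)
(g) allowed
Total allowed: 3 of 7.

3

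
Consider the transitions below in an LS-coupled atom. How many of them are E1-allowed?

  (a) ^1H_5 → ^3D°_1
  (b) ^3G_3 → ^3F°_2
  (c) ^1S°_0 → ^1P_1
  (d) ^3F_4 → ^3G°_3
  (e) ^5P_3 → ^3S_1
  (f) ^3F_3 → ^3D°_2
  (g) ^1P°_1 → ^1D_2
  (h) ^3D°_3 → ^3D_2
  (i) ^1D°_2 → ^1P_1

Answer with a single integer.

7

(a) forbidden (ΔS, ΔL, ΔJ fail)
(b) allowed
(c) allowed
(d) allowed
(e) forbidden (parity, ΔS, ΔJ fail)
(f) allowed
(g) allowed
(h) allowed
(i) allowed
Total allowed: 7 of 9.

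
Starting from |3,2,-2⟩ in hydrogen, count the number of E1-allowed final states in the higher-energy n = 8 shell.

E1 requires Δl = ±1, so l_f ∈ {1, 3}; with 0 ≤ l_f ≤ n_f−1 = 7, the allowed l_f values are {1, 3}.
For l_f = 1: m_f ∈ {m_i−1, m_i, m_i+1} ∩ [−1, 1] = {-1} → 1 state.
For l_f = 3: m_f ∈ {m_i−1, m_i, m_i+1} ∩ [−3, 3] = {-3, -2, -1} → 3 states.
Total: 4.

4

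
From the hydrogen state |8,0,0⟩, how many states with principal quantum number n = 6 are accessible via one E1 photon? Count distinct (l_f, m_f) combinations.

3

E1 requires Δl = ±1, so l_f ∈ {-1, 1}; with 0 ≤ l_f ≤ n_f−1 = 5, the allowed l_f values are {1}.
For l_f = 1: m_f ∈ {m_i−1, m_i, m_i+1} ∩ [−1, 1] = {-1, 0, 1} → 3 states.
Total: 3.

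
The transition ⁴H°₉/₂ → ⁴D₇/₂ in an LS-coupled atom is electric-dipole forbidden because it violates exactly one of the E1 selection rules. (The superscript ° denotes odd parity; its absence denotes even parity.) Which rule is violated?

the ΔL = 0, ±1 rule

Initial level: S=3/2, L=5, J=9/2, parity odd. Final level: S=3/2, L=2, J=7/2, parity even.
Parity must change: odd → even — passes.
ΔS = 0: S: 3/2 → 3/2 — passes.
ΔL = 0, ±1 (not L=0↔0): L: 5 → 2, ΔL = -3 — fails.
ΔJ = 0, ±1 (not J=0↔0): J: 9/2 → 7/2, ΔJ = -1 — passes.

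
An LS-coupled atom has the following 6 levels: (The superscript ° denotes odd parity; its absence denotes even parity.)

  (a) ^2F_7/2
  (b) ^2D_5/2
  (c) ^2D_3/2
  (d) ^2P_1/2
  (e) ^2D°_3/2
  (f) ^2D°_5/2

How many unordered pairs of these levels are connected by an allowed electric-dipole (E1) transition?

6

(a)–(b): forbidden (parity).
(a)–(c): forbidden (parity, ΔJ).
(a)–(d): forbidden (parity, ΔL, ΔJ).
(a)–(e): forbidden (ΔJ).
(a)–(f): allowed.
(b)–(c): forbidden (parity).
(b)–(d): forbidden (parity, ΔJ).
(b)–(e): allowed.
(b)–(f): allowed.
(c)–(d): forbidden (parity).
(c)–(e): allowed.
(c)–(f): allowed.
(d)–(e): allowed.
(d)–(f): forbidden (ΔJ).
(e)–(f): forbidden (parity).
Allowed pairs: 6 of 15.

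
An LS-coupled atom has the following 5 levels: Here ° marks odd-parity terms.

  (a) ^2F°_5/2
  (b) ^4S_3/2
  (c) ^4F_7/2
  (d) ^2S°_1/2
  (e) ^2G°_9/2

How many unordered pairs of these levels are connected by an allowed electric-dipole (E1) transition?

0

(a)–(b): forbidden (ΔS, ΔL).
(a)–(c): forbidden (ΔS).
(a)–(d): forbidden (parity, ΔL, ΔJ).
(a)–(e): forbidden (parity, ΔJ).
(b)–(c): forbidden (parity, ΔL, ΔJ).
(b)–(d): forbidden (ΔS, ΔL).
(b)–(e): forbidden (ΔS, ΔL, ΔJ).
(c)–(d): forbidden (ΔS, ΔL, ΔJ).
(c)–(e): forbidden (ΔS).
(d)–(e): forbidden (parity, ΔL, ΔJ).
Allowed pairs: 0 of 10.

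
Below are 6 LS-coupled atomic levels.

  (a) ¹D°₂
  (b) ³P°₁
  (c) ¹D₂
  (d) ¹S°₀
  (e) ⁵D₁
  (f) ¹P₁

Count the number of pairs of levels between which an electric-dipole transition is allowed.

(a)–(b): forbidden (parity, ΔS).
(a)–(c): allowed.
(a)–(d): forbidden (parity, ΔL, ΔJ).
(a)–(e): forbidden (ΔS).
(a)–(f): allowed.
(b)–(c): forbidden (ΔS).
(b)–(d): forbidden (parity, ΔS).
(b)–(e): forbidden (ΔS).
(b)–(f): forbidden (ΔS).
(c)–(d): forbidden (ΔL, ΔJ).
(c)–(e): forbidden (parity, ΔS).
(c)–(f): forbidden (parity).
(d)–(e): forbidden (ΔS, ΔL).
(d)–(f): allowed.
(e)–(f): forbidden (parity, ΔS).
Allowed pairs: 3 of 15.

3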